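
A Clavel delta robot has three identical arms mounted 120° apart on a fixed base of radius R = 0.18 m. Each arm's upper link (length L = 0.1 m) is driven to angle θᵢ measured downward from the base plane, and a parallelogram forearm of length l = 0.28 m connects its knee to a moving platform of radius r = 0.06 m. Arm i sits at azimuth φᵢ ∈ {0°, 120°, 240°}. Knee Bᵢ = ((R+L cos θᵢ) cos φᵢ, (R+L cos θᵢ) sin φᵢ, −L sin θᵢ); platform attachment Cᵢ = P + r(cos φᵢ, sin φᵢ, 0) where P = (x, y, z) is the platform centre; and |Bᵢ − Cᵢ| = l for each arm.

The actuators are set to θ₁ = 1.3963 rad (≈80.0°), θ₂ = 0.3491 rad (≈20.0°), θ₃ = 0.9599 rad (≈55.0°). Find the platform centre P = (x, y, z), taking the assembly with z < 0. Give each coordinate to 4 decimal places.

φ1=0.0°: virtual centre (0.1374, 0.0000, -0.0985), radius l
φ2=120.0°: virtual centre (-0.1070, 0.1853, -0.0342), radius l
φ3=240.0°: virtual centre (-0.0887, -0.1536, -0.0819), radius l
|O₂|²−|O₁|² = 0.0184;  |O₃|²−|O₁|² = 0.0096
plane₁₂: -0.4887x+0.3706y+0.1286z = 0.0184
Cramer: x(z) = -0.0290+0.1630z;  y(z) = 0.0114-0.1320z
sphere 1 gives Az²+Bz+C=0 with A=1.0440, B=0.1397, C=-0.0409;  B²−4AC=0.1903;  roots -0.2759, 0.1420;  negative root z = -0.2759
x = -0.0739, y = 0.0478

(-0.0739, 0.0478, -0.2759)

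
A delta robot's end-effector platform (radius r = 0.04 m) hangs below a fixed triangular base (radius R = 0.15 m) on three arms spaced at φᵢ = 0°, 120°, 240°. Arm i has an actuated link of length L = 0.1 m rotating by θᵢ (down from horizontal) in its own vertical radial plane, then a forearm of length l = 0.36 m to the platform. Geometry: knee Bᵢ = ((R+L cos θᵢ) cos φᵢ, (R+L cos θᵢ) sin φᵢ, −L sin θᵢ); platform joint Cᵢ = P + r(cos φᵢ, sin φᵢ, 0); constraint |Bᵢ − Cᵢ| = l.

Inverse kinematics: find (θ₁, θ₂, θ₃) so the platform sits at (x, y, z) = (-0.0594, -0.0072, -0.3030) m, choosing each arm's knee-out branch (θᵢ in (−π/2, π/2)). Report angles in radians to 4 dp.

θ₁ = 0.5236, θ₂ = 0.0006, θ₃ = -0.0869

rotate P by −φ1: (-0.0594, -0.0072, -0.3030)
  e−x'=0.1694;  (l²−L²−(e−x')²−y'²−z²)/2L = -0.0048
  θ1 = atan2(B,A) + arccos(C/0.3471) = 0.5236
rotate P by −φ2: (0.0235, 0.0550, -0.3030)
  e−x'=0.0865;  (l²−L²−(e−x')²−y'²−z²)/2L = 0.0864
  θ2 = atan2(B,A) + arccos(C/0.3151) = 0.0006
rotate P by −φ3: (0.0359, -0.0478, -0.3030)
  A cos θ + B sin θ = C:  0.0741·cos θ + -0.3030·sin θ = 0.1001
  θ3 = atan2(B,A) + arccos(C/0.3119) = -0.0869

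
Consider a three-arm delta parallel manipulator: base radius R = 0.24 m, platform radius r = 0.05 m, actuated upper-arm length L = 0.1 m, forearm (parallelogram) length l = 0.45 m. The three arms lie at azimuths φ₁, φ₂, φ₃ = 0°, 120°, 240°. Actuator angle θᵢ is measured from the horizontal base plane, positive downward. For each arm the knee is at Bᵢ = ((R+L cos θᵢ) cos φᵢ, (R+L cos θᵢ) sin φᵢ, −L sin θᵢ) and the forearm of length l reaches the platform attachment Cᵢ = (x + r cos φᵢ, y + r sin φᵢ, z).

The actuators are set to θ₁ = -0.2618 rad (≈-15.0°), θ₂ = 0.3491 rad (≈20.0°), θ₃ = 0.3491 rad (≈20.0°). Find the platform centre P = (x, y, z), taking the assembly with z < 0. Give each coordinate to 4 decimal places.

(0.0513, 0.0000, -0.3577)

arm 1 at φ=0.0°: e+L cos θ1 = 0.2866;  centre 1 = (0.2866, 0.0000, 0.0259)
arm 2 at φ=120.0°: e+L cos θ2 = 0.2840;  centre 2 = (-0.1420, 0.2459, -0.0342)
arm 3 at φ=240.0°: e+L cos θ3 = 0.2840;  centre 3 = (-0.1420, -0.2459, -0.0342)
eliminate P² terms by subtracting sphere 1 from 2 and 3
plane₁₂: -0.8572x+0.4918y+-0.1202z = -0.0010
Cramer: x(z) = 0.0012-0.1402z;  y(z) = 0.0000+0.0000z
into |P−centre ₁|² = l²: 1.0197z² + 0.0283z + -0.1204 = 0;  Δ = 0.4917;  z = -0.3577 or 0.3300 → z<0 root = -0.3577
x = 0.0513, y = 0.0000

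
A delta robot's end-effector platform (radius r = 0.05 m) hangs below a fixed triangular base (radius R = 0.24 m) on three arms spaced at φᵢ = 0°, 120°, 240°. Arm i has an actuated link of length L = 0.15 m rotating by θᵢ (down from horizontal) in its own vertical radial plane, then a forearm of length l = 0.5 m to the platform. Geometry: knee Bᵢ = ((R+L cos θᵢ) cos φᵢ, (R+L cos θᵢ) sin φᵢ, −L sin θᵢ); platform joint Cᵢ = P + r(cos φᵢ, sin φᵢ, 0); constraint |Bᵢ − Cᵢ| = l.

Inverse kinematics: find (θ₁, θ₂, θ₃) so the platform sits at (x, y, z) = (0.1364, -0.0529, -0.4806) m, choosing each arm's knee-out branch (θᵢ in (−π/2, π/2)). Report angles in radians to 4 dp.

θ₁ = 0.1742, θ₂ = 1.2218, θ₃ = 0.8726

arm 1 (φ=0.0°): x'=0.1364, y'=-0.0529
  A cos θ + B sin θ = C:  0.0536·cos θ + -0.4806·sin θ = -0.0305
  √(A²+B²)=0.4836;  θ1 = -1.4597+1.6339 ≈ 0.1742
φ2=120.0° → target in arm frame (-0.1140, -0.0917)
  A=0.3040, B=-0.4806, C=(l²−L²−A²−y'²−z²)/(2L)=-0.3477
  γ=atan2(-0.4806,0.3040)=-1.0068;  ψ=arccos(-0.6114)=2.2286;  θ2=γ+ψ≈1.2218
arm 3 (φ=240.0°): x'=-0.0224, y'=0.1446
  e−x'=0.2124;  (l²−L²−(e−x')²−y'²−z²)/2L = -0.2316
  √(A²+B²)=0.5254;  θ3 = -1.1547+2.0273 ≈ 0.8726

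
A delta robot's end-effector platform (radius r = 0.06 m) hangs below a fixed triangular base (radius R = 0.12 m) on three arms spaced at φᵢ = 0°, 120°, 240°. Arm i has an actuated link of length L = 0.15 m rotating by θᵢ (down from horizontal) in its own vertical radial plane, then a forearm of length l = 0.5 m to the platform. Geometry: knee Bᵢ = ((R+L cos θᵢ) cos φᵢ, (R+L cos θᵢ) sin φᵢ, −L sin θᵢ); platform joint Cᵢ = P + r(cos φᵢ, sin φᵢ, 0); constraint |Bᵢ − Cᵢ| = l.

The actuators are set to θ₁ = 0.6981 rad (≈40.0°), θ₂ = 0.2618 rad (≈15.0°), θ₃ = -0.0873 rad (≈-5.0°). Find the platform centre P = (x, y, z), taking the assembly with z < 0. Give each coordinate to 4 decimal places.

arm 1 at φ=0.0°: e+L cos θ1 = 0.1749;  O1 = (0.1749, 0.0000, -0.0964)
arm 2 at φ=120.0°: e+L cos θ2 = 0.2049;  O2 = (-0.1024, 0.1774, -0.0388)
arm 3 at φ=240.0°: e+L cos θ3 = 0.2094;  O3 = (-0.1047, -0.1814, 0.0131)
subtract pairs → two planes through P
plane₁₂: -0.5547x+0.3549y+0.1152z = 0.0036
det = 0.3997;  x = -0.0069+0.2990z,  y = -0.0007+0.1428z
sphere 1 gives Az²+Bz+C=0 with A=1.1098, B=0.0839, C=-0.2076;  B²−4AC=0.9287;  roots -0.4720, 0.3964;  negative root z = -0.4720
x = -0.1481, y = -0.0681

(-0.1481, -0.0681, -0.4720)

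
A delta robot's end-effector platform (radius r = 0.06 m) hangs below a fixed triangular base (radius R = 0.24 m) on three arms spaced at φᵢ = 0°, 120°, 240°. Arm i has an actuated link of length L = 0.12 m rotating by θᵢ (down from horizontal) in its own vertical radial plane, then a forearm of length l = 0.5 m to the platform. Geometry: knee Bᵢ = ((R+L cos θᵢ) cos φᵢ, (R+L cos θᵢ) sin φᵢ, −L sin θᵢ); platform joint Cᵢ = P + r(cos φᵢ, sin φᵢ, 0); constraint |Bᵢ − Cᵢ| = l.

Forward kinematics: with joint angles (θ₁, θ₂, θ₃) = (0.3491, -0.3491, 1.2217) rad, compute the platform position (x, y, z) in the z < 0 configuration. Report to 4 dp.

(0.0232, 0.1771, -0.4231)

centre 1 = (0.2928·cos0.0°, 0.2928·sin0.0°, -0.0410) = (0.2928, 0.0000, -0.0410)
centre 2 = (0.2928·cos120.0°, 0.2928·sin120.0°, 0.0410) = (-0.1464, 0.2535, 0.0410)
φ3=240.0°: virtual centre (-0.1105, -0.1914, -0.1128), radius l
subtract pairs → two planes through P
linear system: -0.8783x+0.5071y = 0.0000−0.1642z; -0.8066x+-0.3829y = -0.0258−-0.1434z
det = 0.7453;  x = 0.0176+-0.0132z,  y = 0.0304+-0.3467z
into |P−centre ₁|² = l²: 1.1204z² + 0.0683z + -0.1717 = 0;  Δ = 0.7740;  z = -0.4231 or 0.3621 → z<0 root = -0.4231
x = 0.0232, y = 0.1771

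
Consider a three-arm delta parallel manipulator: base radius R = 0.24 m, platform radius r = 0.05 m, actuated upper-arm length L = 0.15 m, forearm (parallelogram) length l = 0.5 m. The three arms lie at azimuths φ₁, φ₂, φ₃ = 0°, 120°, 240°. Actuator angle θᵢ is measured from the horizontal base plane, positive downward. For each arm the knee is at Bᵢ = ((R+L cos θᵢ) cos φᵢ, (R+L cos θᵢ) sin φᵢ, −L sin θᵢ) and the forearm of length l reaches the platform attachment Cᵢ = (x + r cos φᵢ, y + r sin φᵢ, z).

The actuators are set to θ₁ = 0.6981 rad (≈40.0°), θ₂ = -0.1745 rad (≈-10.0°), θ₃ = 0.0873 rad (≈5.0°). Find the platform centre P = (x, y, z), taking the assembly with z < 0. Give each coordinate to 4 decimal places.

centre 1 = (0.3049·cos0.0°, 0.3049·sin0.0°, -0.0964) = (0.3049, 0.0000, -0.0964)
centre 2 = (0.3377·cos120.0°, 0.3377·sin120.0°, 0.0260) = (-0.1689, 0.2925, 0.0260)
φ3=240.0°: virtual centre (-0.1697, -0.2940, -0.0131), radius l
subtract pairs → two planes through P
plane₁₂: -0.9475x+0.5850y+0.2449z = 0.0125
det = 1.1123;  x = -0.0135+0.2171z,  y = -0.0005+-0.0670z
quadratic in z: (1.0516)z²+(0.0547)z+(-0.1393)=0, √Δ=0.7675 → z ∈ {-0.3909, 0.3389}; z = -0.3909 (taking z<0)
x = -0.0984, y = 0.0257

(-0.0984, 0.0257, -0.3909)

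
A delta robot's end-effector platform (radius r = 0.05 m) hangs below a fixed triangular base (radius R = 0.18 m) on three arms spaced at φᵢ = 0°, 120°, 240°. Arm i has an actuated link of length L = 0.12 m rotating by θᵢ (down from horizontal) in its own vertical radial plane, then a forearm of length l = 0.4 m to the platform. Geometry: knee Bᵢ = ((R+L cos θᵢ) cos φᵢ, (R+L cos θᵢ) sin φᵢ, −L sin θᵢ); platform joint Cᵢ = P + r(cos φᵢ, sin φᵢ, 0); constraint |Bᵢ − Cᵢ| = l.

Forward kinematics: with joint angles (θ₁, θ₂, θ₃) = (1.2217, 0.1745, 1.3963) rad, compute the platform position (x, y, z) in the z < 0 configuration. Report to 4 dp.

(-0.0566, 0.1438, -0.4086)

S1 = (0.1710·cos0.0°, 0.1710·sin0.0°, -0.1128) = (0.1710, 0.0000, -0.1128)
φ2=120.0°: virtual centre (-0.1241, 0.2149, -0.0208), radius l
arm 3 at φ=240.0°: ρ3 = 0.1508;  S3 = (-0.0754, -0.1306, -0.1182)
|S₂|²−|S₁|² = 0.0201;  |S₃|²−|S₁|² = -0.0053
linear system: -0.5903x+0.4299y = 0.0201−0.1839z; -0.4929x+-0.2613y = -0.0053−-0.0108z
det = 0.3661;  x = -0.0081+0.1185z,  y = 0.0355+-0.2650z
sphere 1 gives Az²+Bz+C=0 with A=1.0843, B=0.1643, C=-0.1139;  B²−4AC=0.5211;  roots -0.4086, 0.2571;  negative root z = -0.4086
x = -0.0566, y = 0.1438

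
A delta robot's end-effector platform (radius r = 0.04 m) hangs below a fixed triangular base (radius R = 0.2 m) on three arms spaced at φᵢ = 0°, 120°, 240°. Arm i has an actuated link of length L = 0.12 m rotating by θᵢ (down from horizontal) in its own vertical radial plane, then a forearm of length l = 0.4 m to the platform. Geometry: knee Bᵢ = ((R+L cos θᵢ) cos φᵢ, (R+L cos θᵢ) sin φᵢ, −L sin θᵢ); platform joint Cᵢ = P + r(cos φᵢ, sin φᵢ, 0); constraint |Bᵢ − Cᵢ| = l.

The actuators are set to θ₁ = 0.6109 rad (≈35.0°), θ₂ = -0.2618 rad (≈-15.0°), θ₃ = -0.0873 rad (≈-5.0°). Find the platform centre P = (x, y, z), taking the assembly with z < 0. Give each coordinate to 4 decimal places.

(-0.0737, 0.0116, -0.2917)

φ1=0.0°: virtual centre (0.2583, 0.0000, -0.0688), radius l
φ2=120.0°: virtual centre (-0.1380, 0.2389, 0.0311), radius l
arm 3 at φ=240.0°: (R−r)+L cos θ3 = 0.2795;  O3 = (-0.1398, -0.2421, 0.0105)
eliminate P² terms by subtracting sphere 1 from 2 and 3
plane₁₂: -0.7925x+0.4779y+0.1998z = 0.0056
det = 0.7642;  x = -0.0078+0.2258z,  y = -0.0012+-0.0437z
sphere 1 gives Az²+Bz+C=0 with A=1.0529, B=0.0176, C=-0.0844;  B²−4AC=0.3559;  roots -0.2917, 0.2750;  negative root z = -0.2917
x = -0.0737, y = 0.0116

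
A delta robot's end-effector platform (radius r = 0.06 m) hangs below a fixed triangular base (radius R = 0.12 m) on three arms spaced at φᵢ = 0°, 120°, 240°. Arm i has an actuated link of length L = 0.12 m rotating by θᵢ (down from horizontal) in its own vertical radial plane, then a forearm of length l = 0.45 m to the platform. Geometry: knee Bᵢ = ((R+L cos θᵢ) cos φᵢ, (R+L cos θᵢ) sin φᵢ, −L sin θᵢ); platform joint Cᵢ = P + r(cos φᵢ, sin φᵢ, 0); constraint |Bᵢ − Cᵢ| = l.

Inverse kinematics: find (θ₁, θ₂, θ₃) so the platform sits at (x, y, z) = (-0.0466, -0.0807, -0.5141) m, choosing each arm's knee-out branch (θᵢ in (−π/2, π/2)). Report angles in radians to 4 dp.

θ₁ = 1.0474, θ₂ = 1.0473, θ₃ = 0.6109

arm 1 (φ=0.0°): x'=-0.0466, y'=-0.0807
  A cos θ + B sin θ = C:  0.1066·cos θ + -0.5141·sin θ = -0.3920
  γ=atan2(-0.5141,0.1066)=-1.3663;  ψ=arccos(-0.7466)=2.4137;  θ1=γ+ψ≈1.0474
φ2=120.0° → target in arm frame (-0.0466, 0.0807)
  e−x'=0.1066;  (l²−L²−(e−x')²−y'²−z²)/2L = -0.3920
  √(A²+B²)=0.5250;  θ2 = -1.3664+2.4137 ≈ 1.0473
φ3=240.0° → target in arm frame (0.0932, 0.0000)
  A cos θ + B sin θ = C:  -0.0332·cos θ + -0.5141·sin θ = -0.3221
  θ3 = atan2(B,A) + arccos(C/0.5152) = 0.6109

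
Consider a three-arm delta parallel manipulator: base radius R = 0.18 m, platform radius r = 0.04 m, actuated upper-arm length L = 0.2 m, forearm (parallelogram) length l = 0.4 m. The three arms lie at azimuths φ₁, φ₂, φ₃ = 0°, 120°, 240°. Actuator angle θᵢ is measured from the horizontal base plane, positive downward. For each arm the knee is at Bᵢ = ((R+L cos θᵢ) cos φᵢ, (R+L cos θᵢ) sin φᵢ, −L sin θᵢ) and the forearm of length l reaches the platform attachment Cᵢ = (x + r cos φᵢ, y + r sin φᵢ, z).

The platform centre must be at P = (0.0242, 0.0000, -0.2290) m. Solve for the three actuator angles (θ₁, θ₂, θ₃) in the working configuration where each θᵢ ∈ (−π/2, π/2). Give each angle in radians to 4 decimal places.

θ₁ = -0.0875, θ₂ = 0.1748, θ₃ = 0.1748

rotate P by −φ1: (0.0242, 0.0000, -0.2290)
  A cos θ + B sin θ = C:  0.1158·cos θ + -0.2290·sin θ = 0.1354
  γ=atan2(-0.2290,0.1158)=-1.1026;  ψ=arccos(0.5275)=1.0151;  θ1=γ+ψ≈-0.0875
φ2=120.0° → target in arm frame (-0.0121, -0.0210)
  A=0.1521, B=-0.2290, C=(l²−L²−A²−y'²−z²)/(2L)=0.1100
  √(A²+B²)=0.2749;  θ2 = -0.9845+1.1593 ≈ 0.1748
φ3=240.0° → target in arm frame (-0.0121, 0.0210)
  e−x'=0.1521;  (l²−L²−(e−x')²−y'²−z²)/2L = 0.1100
  θ3 = atan2(B,A) + arccos(C/0.2749) = 0.1748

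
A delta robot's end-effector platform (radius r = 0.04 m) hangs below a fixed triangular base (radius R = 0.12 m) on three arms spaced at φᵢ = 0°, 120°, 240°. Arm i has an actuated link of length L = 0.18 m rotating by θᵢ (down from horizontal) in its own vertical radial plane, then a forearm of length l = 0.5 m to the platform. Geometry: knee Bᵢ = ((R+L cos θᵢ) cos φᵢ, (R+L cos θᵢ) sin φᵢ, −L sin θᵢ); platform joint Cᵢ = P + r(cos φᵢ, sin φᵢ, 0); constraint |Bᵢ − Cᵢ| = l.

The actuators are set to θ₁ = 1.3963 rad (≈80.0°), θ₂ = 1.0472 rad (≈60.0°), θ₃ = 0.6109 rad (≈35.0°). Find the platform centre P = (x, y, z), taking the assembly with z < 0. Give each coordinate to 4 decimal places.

(-0.1561, -0.0905, -0.5899)

φ1=0.0°: virtual centre (0.1113, 0.0000, -0.1773), radius l
arm 2 at φ=120.0°: (R−r)+L cos θ2 = 0.1700;  S2 = (-0.0850, 0.1472, -0.1559)
φ3=240.0°: virtual centre (-0.1137, -0.1970, -0.1032), radius l
eliminate P² terms by subtracting sphere 1 from 2 and 3
[-0.3925 0.2944 0.0428]·P = 0.0094;  [-0.4499 -0.3939 0.1480]·P = 0.0186
det = 0.2871;  x = -0.0320+0.2105z,  y = -0.0107+0.1354z
quadratic in z: (1.0626)z²+(0.2913)z+(-0.1980)=0, √Δ=0.9624 → z ∈ {-0.5899, 0.3158}; z = -0.5899 (taking z<0)
x = -0.1561, y = -0.0905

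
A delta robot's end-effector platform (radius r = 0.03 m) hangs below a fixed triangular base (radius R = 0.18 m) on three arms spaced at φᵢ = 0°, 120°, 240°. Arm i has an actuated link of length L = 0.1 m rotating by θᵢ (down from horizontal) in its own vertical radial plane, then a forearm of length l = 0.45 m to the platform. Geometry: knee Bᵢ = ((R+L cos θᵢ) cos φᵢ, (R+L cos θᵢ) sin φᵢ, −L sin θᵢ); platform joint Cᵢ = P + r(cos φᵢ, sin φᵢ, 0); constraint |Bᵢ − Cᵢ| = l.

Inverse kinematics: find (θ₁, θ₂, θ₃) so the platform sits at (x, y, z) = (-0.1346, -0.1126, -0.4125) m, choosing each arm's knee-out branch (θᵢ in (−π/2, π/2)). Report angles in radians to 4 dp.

rotate P by −φ1: (-0.1346, -0.1126, -0.4125)
  A=0.2846, B=-0.4125, C=(l²−L²−A²−y'²−z²)/(2L)=-0.3567
  √(A²+B²)=0.5012;  θ1 = -0.9669+2.3627 ≈ 1.3958
φ2=120.0° → target in arm frame (-0.0302, 0.1729)
  e−x'=0.1802;  (l²−L²−(e−x')²−y'²−z²)/2L = -0.2001
  θ2 = atan2(B,A) + arccos(C/0.4501) = 0.8725
rotate P by −φ3: (0.1648, -0.0603, -0.4125)
  e−x'=-0.0148;  (l²−L²−(e−x')²−y'²−z²)/2L = 0.0925
  √(A²+B²)=0.4128;  θ3 = -1.6067+1.3449 ≈ -0.2618

θ₁ = 1.3958, θ₂ = 0.8725, θ₃ = -0.2618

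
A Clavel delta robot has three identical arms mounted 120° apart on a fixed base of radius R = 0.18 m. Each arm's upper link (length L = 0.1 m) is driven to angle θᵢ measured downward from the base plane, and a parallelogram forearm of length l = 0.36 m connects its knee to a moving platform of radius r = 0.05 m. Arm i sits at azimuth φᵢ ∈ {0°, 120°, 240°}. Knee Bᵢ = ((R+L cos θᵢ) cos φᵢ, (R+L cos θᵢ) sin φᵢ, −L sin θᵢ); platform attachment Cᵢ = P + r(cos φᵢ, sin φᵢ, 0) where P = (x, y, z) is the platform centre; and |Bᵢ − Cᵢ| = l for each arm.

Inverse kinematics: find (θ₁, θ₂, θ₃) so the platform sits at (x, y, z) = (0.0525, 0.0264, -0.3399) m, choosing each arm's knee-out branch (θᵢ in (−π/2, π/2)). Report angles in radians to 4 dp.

φ1=0.0° → target in arm frame (0.0525, 0.0264)
  e−x'=0.0775;  (l²−L²−(e−x')²−y'²−z²)/2L = -0.0132
  γ=atan2(-0.3399,0.0775)=-1.3466;  ψ=arccos(-0.0378)=1.6086;  θ1=γ+ψ≈0.2620
φ2=120.0° → target in arm frame (-0.0034, -0.0587)
  A cos θ + B sin θ = C:  0.1334·cos θ + -0.3399·sin θ = -0.0858
  γ=atan2(-0.3399,0.1334)=-1.1968;  ψ=arccos(-0.2351)=1.8081;  θ2=γ+ψ≈0.6112
arm 3 (φ=240.0°): x'=-0.0491, y'=0.0323
  e−x'=0.1791;  (l²−L²−(e−x')²−y'²−z²)/2L = -0.1453
  γ=atan2(-0.3399,0.1791)=-1.0858;  ψ=arccos(-0.3781)=1.9586;  θ3=γ+ψ≈0.8727

θ₁ = 0.2620, θ₂ = 0.6112, θ₃ = 0.8727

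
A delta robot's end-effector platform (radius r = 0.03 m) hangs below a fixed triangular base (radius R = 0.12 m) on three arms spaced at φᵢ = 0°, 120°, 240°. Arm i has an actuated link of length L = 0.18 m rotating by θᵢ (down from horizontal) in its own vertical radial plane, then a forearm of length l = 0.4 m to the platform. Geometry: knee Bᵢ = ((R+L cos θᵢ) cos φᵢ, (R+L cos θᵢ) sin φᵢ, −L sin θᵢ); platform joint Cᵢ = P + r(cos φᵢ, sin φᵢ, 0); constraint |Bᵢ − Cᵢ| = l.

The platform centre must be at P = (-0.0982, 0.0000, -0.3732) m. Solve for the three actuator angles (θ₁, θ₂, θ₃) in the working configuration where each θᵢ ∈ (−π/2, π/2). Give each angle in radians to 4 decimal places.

θ₁ = 0.7854, θ₂ = 0.2620, θ₃ = 0.2620

rotate P by −φ1: (-0.0982, 0.0000, -0.3732)
  A=0.1882, B=-0.3732, C=(l²−L²−A²−y'²−z²)/(2L)=-0.1308
  θ1 = atan2(B,A) + arccos(C/0.4180) = 0.7854
arm 2 (φ=120.0°): x'=0.0491, y'=0.0850
  A cos θ + B sin θ = C:  0.0409·cos θ + -0.3732·sin θ = -0.0572
  γ=atan2(-0.3732,0.0409)=-1.4616;  ψ=arccos(-0.1523)=1.7237;  θ2=γ+ψ≈0.2620
φ3=240.0° → target in arm frame (0.0491, -0.0850)
  A cos θ + B sin θ = C:  0.0409·cos θ + -0.3732·sin θ = -0.0572
  γ=atan2(-0.3732,0.0409)=-1.4616;  ψ=arccos(-0.1523)=1.7237;  θ3=γ+ψ≈0.2620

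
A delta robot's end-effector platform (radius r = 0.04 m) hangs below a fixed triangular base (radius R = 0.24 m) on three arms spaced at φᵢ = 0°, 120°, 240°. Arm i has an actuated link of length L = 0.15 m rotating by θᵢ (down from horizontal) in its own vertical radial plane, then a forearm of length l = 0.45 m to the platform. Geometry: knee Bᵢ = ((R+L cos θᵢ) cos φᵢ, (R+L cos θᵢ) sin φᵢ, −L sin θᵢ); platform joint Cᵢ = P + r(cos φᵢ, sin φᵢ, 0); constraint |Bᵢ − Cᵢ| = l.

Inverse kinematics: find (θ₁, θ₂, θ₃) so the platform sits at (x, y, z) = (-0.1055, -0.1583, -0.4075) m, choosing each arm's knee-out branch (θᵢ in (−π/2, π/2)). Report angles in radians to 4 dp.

θ₁ = 1.3960, θ₂ = 1.3088, θ₃ = -0.0873

rotate P by −φ1: (-0.1055, -0.1583, -0.4075)
  A cos θ + B sin θ = C:  0.3055·cos θ + -0.4075·sin θ = -0.3482
  θ1 = atan2(B,A) + arccos(C/0.5093) = 1.3960
rotate P by −φ2: (-0.0843, 0.1705, -0.4075)
  A cos θ + B sin θ = C:  0.2843·cos θ + -0.4075·sin θ = -0.3199
  θ2 = atan2(B,A) + arccos(C/0.4969) = 1.3088
rotate P by −φ3: (0.1898, -0.0122, -0.4075)
  A cos θ + B sin θ = C:  0.0102·cos θ + -0.4075·sin θ = 0.0456
  γ=atan2(-0.4075,0.0102)=-1.5459;  ψ=arccos(0.1120)=1.4586;  θ3=γ+ψ≈-0.0873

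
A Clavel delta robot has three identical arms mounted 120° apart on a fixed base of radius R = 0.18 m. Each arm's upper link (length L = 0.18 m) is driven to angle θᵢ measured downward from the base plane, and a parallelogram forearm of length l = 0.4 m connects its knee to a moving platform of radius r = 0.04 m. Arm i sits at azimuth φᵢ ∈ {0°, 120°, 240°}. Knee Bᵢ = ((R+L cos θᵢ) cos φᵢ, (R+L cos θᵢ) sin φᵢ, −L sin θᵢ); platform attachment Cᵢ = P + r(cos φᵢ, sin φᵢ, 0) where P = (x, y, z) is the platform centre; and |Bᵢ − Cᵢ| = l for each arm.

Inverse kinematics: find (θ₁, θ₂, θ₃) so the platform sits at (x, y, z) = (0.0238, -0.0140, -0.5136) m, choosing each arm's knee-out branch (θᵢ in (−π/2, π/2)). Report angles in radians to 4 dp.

θ₁ = 1.1344, θ₂ = 1.3086, θ₃ = 1.2213

arm 1 (φ=0.0°): x'=0.0238, y'=-0.0140
  A=0.1162, B=-0.5136, C=(l²−L²−A²−y'²−z²)/(2L)=-0.4163
  θ1 = atan2(B,A) + arccos(C/0.5266) = 1.1344
arm 2 (φ=120.0°): x'=-0.0240, y'=-0.0136
  A cos θ + B sin θ = C:  0.1640·cos θ + -0.5136·sin θ = -0.4535
  θ2 = atan2(B,A) + arccos(C/0.5392) = 1.3086
arm 3 (φ=240.0°): x'=0.0002, y'=0.0276
  e−x'=0.1398;  (l²−L²−(e−x')²−y'²−z²)/2L = -0.4347
  √(A²+B²)=0.5323;  θ3 = -1.3051+2.5264 ≈ 1.2213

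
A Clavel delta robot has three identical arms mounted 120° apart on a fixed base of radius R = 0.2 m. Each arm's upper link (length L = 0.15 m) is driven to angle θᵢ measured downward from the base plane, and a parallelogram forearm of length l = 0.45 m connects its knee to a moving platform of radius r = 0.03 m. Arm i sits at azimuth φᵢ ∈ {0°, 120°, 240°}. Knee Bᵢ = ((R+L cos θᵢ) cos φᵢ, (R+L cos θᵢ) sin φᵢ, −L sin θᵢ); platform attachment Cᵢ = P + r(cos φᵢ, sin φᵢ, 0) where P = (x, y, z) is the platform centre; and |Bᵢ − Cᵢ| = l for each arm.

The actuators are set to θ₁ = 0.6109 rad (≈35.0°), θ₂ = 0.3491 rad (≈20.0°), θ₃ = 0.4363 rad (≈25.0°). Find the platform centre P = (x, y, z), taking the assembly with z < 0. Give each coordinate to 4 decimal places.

arm 1 at φ=0.0°: e+L cos θ1 = 0.2929;  centre 1 = (0.2929, 0.0000, -0.0860)
centre 2 = (0.3110·cos120.0°, 0.3110·sin120.0°, -0.0513) = (-0.1555, 0.2693, -0.0513)
centre 3 = (0.3059·cos240.0°, 0.3059·sin240.0°, -0.0634) = (-0.1530, -0.2650, -0.0634)
subtract pairs → two planes through P
linear system: -0.8967x+0.5386y = 0.0061−0.0695z; -0.8917x+-0.5299y = 0.0044−0.0453z
det = 0.9554;  x = -0.0059+0.0641z,  y = 0.0016+-0.0223z
sphere 1 gives Az²+Bz+C=0 with A=1.0046, B=0.1337, C=-0.1058;  B²−4AC=0.4431;  roots -0.3979, 0.2648;  negative root z = -0.3979
x = -0.0314, y = 0.0104

(-0.0314, 0.0104, -0.3979)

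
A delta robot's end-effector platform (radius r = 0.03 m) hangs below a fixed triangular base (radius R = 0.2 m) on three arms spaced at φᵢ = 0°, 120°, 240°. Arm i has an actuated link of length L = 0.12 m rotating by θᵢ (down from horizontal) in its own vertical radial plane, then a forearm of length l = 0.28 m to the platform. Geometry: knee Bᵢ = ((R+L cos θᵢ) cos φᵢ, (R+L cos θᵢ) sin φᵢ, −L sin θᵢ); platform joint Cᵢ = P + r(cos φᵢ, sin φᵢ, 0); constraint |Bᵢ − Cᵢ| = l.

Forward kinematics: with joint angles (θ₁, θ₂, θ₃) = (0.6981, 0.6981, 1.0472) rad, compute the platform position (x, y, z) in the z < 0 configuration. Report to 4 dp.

arm 1 at φ=0.0°: (R−r)+L cos θ1 = 0.2619;  centre 1 = (0.2619, 0.0000, -0.0771)
arm 2 at φ=120.0°: (R−r)+L cos θ2 = 0.2619;  centre 2 = (-0.1310, 0.2268, -0.0771)
centre 3 = (0.2300·cos240.0°, 0.2300·sin240.0°, -0.1039) = (-0.1150, -0.1992, -0.1039)
eliminate P² terms by subtracting sphere 1 from 2 and 3
linear system: -0.7858x+0.4537y = 0.0000−0.0000z; -0.7539x+-0.3984y = -0.0109−-0.0536z
Cramer: x(z) = 0.0075-0.0371z;  y(z) = 0.0130-0.0643z
quadratic in z: (1.0055)z²+(0.1715)z+(-0.0076)=0, √Δ=0.2445 → z ∈ {-0.2069, 0.0363}; z = -0.2069 (taking z<0)
x = 0.0152, y = 0.0263

(0.0152, 0.0263, -0.2069)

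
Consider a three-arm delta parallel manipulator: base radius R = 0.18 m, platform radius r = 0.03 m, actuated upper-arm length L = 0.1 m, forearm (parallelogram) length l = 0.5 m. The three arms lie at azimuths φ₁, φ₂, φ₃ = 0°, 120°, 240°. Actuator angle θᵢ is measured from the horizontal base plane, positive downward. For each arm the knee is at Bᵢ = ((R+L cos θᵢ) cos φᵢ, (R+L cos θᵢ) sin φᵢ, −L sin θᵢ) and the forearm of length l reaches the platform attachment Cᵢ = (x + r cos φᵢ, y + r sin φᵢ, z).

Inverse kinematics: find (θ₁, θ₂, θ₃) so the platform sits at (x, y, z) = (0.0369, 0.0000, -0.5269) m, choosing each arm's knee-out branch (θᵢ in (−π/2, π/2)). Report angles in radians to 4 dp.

θ₁ = 0.6982, θ₂ = 0.9602, θ₃ = 0.9602

arm 1 (φ=0.0°): x'=0.0369, y'=0.0000
  e−x'=0.1131;  (l²−L²−(e−x')²−y'²−z²)/2L = -0.2521
  γ=atan2(-0.5269,0.1131)=-1.3594;  ψ=arccos(-0.4678)=2.0575;  θ1=γ+ψ≈0.6982
rotate P by −φ2: (-0.0184, -0.0320, -0.5269)
  A=0.1684, B=-0.5269, C=(l²−L²−A²−y'²−z²)/(2L)=-0.3351
  θ2 = atan2(B,A) + arccos(C/0.5532) = 0.9602
φ3=240.0° → target in arm frame (-0.0185, 0.0320)
  A cos θ + B sin θ = C:  0.1685·cos θ + -0.5269·sin θ = -0.3351
  √(A²+B²)=0.5532;  θ3 = -1.2614+2.2215 ≈ 0.9602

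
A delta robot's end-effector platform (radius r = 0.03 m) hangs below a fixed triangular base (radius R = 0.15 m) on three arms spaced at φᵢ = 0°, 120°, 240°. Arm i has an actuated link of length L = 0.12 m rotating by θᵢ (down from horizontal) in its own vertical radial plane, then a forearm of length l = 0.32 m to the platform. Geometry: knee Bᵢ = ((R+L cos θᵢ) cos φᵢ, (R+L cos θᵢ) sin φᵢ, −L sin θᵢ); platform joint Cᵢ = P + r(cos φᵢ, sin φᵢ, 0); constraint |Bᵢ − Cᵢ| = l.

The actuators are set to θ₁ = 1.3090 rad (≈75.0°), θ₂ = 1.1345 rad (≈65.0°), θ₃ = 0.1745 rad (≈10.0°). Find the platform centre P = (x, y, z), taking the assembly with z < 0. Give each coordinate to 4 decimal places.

O1 = (0.1511·cos0.0°, 0.1511·sin0.0°, -0.1159) = (0.1511, 0.0000, -0.1159)
O2 = (0.1707·cos120.0°, 0.1707·sin120.0°, -0.1088) = (-0.0854, 0.1478, -0.1088)
O3 = (0.2382·cos240.0°, 0.2382·sin240.0°, -0.0208) = (-0.1191, -0.2063, -0.0208)
|O₂|²−|O₁|² = 0.0047;  |O₃|²−|O₁|² = 0.0209
[-0.4728 0.2957 0.0143]·P = 0.0047;  [-0.5403 -0.4125 0.1902]·P = 0.0209
Cramer: x(z) = -0.0229+0.1751z;  y(z) = -0.0207+0.2316z
quadratic in z: (1.0843)z²+(0.1613)z+(-0.0583)=0, √Δ=0.5280 → z ∈ {-0.3179, 0.1691}; z = -0.3179 (taking z<0)
x = -0.0786, y = -0.0943

(-0.0786, -0.0943, -0.3179)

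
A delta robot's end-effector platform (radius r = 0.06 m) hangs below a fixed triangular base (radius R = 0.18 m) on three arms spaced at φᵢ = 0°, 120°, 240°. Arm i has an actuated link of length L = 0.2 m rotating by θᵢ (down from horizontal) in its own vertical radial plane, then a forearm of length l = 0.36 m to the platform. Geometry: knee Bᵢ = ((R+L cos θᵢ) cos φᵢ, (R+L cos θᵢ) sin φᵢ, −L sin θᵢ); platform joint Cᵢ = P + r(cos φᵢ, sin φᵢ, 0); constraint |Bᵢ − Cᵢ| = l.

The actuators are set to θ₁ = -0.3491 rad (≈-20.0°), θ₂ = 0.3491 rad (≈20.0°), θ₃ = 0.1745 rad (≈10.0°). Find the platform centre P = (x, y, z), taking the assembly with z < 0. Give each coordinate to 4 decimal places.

(0.0446, -0.0134, -0.1767)

φ1=0.0°: virtual centre (0.3079, 0.0000, 0.0684), radius l
O2 = (0.3079·cos120.0°, 0.3079·sin120.0°, -0.0684) = (-0.1540, 0.2667, -0.0684)
arm 3 at φ=240.0°: e+L cos θ3 = 0.3170;  O3 = (-0.1585, -0.2745, -0.0347)
subtract pairs → two planes through P
[-0.9238 0.5334 -0.2736]·P = 0.0000;  [-0.9328 -0.5490 -0.2063]·P = 0.0022
Cramer: x(z) = -0.0012-0.2590z;  y(z) = -0.0020+0.0644z
sphere 1 gives Az²+Bz+C=0 with A=1.0712, B=0.0230, C=-0.0294;  B²−4AC=0.1264;  roots -0.1767, 0.1552;  negative root z = -0.1767
x = 0.0446, y = -0.0134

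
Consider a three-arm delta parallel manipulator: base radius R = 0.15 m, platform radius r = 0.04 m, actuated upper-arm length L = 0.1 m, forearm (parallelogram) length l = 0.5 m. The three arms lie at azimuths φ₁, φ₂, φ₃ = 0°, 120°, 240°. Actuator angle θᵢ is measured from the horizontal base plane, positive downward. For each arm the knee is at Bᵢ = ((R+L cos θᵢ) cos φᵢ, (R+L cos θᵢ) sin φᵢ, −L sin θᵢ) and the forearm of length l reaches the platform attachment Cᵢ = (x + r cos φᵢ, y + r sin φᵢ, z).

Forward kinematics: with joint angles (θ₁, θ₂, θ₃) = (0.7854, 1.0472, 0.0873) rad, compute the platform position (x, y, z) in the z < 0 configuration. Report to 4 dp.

arm 1 at φ=0.0°: ρ1 = 0.1807;  O1 = (0.1807, 0.0000, -0.0707)
arm 2 at φ=120.0°: ρ2 = 0.1600;  O2 = (-0.0800, 0.1386, -0.0866)
O3 = (0.2096·cos240.0°, 0.2096·sin240.0°, -0.0087) = (-0.1048, -0.1815, -0.0087)
subtract pairs → two planes through P
linear system: -0.5214x+0.2771y = -0.0046−-0.0318z; -0.5710x+-0.3631y = 0.0064−0.1240z
Cramer: x(z) = -0.0003+0.0657z;  y(z) = -0.0170+0.2382z
sphere 1 gives Az²+Bz+C=0 with A=1.0611, B=0.1095, C=-0.2119;  B²−4AC=0.9115;  roots -0.5015, 0.3983;  negative root z = -0.5015
x = -0.0332, y = -0.1365

(-0.0332, -0.1365, -0.5015)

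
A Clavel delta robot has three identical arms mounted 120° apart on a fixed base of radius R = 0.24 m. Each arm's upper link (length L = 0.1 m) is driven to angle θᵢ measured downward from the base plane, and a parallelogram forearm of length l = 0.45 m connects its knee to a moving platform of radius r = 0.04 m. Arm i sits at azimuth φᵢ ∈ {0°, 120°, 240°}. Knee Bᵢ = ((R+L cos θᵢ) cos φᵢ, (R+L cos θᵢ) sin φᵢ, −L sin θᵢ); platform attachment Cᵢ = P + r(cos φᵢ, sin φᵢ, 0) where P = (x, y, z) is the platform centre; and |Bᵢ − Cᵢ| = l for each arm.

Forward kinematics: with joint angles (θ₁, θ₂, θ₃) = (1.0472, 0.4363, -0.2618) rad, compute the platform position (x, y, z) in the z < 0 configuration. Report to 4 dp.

(-0.0950, -0.0515, -0.3710)

φ1=0.0°: virtual centre (0.2500, 0.0000, -0.0866), radius l
φ2=120.0°: virtual centre (-0.1453, 0.2517, -0.0423), radius l
φ3=240.0°: virtual centre (-0.1483, -0.2569, 0.0259), radius l
eliminate P² terms by subtracting sphere 1 from 2 and 3
[-0.7906 0.5034 0.0887]·P = 0.0163;  [-0.7966 -0.5137 0.2250]·P = 0.0186
Cramer: x(z) = -0.0220+0.1967z;  y(z) = -0.0022+0.1328z
quadratic in z: (1.0564)z²+(0.0656)z+(-0.1210)=0, √Δ=0.7181 → z ∈ {-0.3710, 0.3089}; z = -0.3710 (taking z<0)
x = -0.0950, y = -0.0515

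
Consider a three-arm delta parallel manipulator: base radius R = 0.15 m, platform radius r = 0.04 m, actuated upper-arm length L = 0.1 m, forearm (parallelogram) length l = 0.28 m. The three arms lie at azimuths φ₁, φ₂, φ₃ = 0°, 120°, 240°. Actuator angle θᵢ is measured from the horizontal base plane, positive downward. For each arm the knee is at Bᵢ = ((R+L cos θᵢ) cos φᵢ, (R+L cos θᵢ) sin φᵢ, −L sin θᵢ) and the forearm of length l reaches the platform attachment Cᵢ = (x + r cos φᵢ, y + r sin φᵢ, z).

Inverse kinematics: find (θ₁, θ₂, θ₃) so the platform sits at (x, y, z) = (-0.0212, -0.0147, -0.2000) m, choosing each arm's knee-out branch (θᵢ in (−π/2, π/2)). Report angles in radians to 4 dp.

arm 1 (φ=0.0°): x'=-0.0212, y'=-0.0147
  A cos θ + B sin θ = C:  0.1312·cos θ + -0.2000·sin θ = 0.0549
  γ=atan2(-0.2000,0.1312)=-0.9902;  ψ=arccos(0.2293)=1.3394;  θ1=γ+ψ≈0.3492
φ2=120.0° → target in arm frame (-0.0021, 0.0257)
  e−x'=0.1121;  (l²−L²−(e−x')²−y'²−z²)/2L = 0.0758
  γ=atan2(-0.2000,0.1121)=-1.0598;  ψ=arccos(0.3307)=1.2337;  θ2=γ+ψ≈0.1739
rotate P by −φ3: (0.0233, -0.0110, -0.2000)
  A=0.0867, B=-0.2000, C=(l²−L²−A²−y'²−z²)/(2L)=0.1038
  θ3 = atan2(B,A) + arccos(C/0.2180) = -0.0876

θ₁ = 0.3492, θ₂ = 0.1739, θ₃ = -0.0876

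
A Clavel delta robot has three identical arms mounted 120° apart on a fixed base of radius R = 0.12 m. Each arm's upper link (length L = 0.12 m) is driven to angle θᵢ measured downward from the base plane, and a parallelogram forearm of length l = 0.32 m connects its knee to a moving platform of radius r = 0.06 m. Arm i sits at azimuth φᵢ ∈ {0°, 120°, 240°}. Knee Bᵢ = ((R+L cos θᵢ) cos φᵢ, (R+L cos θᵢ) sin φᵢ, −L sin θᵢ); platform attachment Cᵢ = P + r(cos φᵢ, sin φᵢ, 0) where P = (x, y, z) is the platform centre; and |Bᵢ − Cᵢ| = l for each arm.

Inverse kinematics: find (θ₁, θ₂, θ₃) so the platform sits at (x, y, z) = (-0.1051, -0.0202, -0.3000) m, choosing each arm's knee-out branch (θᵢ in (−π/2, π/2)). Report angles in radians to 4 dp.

rotate P by −φ1: (-0.1051, -0.0202, -0.3000)
  A=0.1651, B=-0.3000, C=(l²−L²−A²−y'²−z²)/(2L)=-0.1236
  γ=atan2(-0.3000,0.1651)=-1.0677;  ψ=arccos(-0.3610)=1.9401;  θ1=γ+ψ≈0.8724
φ2=120.0° → target in arm frame (0.0351, 0.1011)
  A cos θ + B sin θ = C:  0.0249·cos θ + -0.3000·sin θ = -0.0535
  γ=atan2(-0.3000,0.0249)=-1.4878;  ψ=arccos(-0.1778)=1.7496;  θ2=γ+ψ≈0.2617
φ3=240.0° → target in arm frame (0.0700, -0.0809)
  A cos θ + B sin θ = C:  -0.0100·cos θ + -0.3000·sin θ = -0.0360
  √(A²+B²)=0.3002;  θ3 = -1.6043+1.6911 ≈ 0.0869

θ₁ = 0.8724, θ₂ = 0.2617, θ₃ = 0.0869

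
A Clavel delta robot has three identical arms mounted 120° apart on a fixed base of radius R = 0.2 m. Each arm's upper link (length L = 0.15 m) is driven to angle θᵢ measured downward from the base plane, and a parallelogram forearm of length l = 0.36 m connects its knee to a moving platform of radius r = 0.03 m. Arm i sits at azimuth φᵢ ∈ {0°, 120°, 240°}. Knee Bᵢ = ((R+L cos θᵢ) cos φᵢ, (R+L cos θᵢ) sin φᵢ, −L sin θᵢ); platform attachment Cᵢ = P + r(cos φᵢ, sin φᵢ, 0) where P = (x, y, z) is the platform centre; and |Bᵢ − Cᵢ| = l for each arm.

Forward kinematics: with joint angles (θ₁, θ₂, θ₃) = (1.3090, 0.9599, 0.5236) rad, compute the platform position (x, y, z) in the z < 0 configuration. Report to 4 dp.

φ1=0.0°: virtual centre (0.2088, 0.0000, -0.1449), radius l
centre 2 = (0.2560·cos120.0°, 0.2560·sin120.0°, -0.1229) = (-0.1280, 0.2217, -0.1229)
arm 3 at φ=240.0°: (R−r)+L cos θ3 = 0.2999;  centre 3 = (-0.1500, -0.2597, -0.0750)
subtract pairs → two planes through P
[-0.6737 0.4435 0.0440]·P = 0.0161;  [-0.7175 -0.5194 0.1398]·P = 0.0310
Cramer: x(z) = -0.0330+0.1270z;  y(z) = -0.0140+0.0936z
into |P−centre ₁|² = l²: 1.0249z² + 0.2257z + -0.0499 = 0;  Δ = 0.2556;  z = -0.3568 or 0.1365 → z<0 root = -0.3568
x = -0.0783, y = -0.0474

(-0.0783, -0.0474, -0.3568)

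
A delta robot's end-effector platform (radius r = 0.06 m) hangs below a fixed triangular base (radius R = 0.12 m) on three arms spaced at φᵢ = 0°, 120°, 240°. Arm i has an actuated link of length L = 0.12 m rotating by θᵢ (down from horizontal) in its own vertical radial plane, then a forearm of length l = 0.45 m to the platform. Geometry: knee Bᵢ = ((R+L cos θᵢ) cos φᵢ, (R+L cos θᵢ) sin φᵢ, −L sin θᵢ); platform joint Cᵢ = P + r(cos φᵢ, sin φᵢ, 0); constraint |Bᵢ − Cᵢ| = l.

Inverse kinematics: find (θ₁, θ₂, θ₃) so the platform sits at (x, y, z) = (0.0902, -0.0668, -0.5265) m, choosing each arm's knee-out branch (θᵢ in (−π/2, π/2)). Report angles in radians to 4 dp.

φ1=0.0° → target in arm frame (0.0902, -0.0668)
  e−x'=-0.0302;  (l²−L²−(e−x')²−y'²−z²)/2L = -0.3937
  θ1 = atan2(B,A) + arccos(C/0.5274) = 0.7854
φ2=120.0° → target in arm frame (-0.1030, -0.0447)
  A cos θ + B sin θ = C:  0.1630·cos θ + -0.5265·sin θ = -0.4902
  √(A²+B²)=0.5511;  θ2 = -1.2706+2.6670 ≈ 1.3964
arm 3 (φ=240.0°): x'=0.0128, y'=0.1115
  A cos θ + B sin θ = C:  0.0472·cos θ + -0.5265·sin θ = -0.4324
  θ3 = atan2(B,A) + arccos(C/0.5286) = 1.0473

θ₁ = 0.7854, θ₂ = 1.3964, θ₃ = 1.0473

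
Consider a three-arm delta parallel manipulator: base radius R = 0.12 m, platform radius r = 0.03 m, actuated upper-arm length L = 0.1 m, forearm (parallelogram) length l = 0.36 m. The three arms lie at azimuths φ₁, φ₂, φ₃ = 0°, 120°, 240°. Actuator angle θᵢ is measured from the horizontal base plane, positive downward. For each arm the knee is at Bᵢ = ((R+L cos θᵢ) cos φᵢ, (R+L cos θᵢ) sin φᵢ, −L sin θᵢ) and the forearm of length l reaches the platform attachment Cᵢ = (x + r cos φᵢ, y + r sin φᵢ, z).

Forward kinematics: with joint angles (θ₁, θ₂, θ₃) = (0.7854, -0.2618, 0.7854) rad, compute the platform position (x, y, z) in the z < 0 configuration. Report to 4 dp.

(-0.0639, 0.1107, -0.3293)

arm 1 at φ=0.0°: ρ1 = 0.1607;  O1 = (0.1607, 0.0000, -0.0707)
O2 = (0.1866·cos120.0°, 0.1866·sin120.0°, 0.0259) = (-0.0933, 0.1616, 0.0259)
O3 = (0.1607·cos240.0°, 0.1607·sin240.0°, -0.0707) = (-0.0804, -0.1392, -0.0707)
subtract pairs → two planes through P
linear system: -0.5080x+0.3232y = 0.0047−0.1932z; -0.4821x+-0.2784y = 0.0000−0.0000z
Cramer: x(z) = -0.0044+0.1809z;  y(z) = 0.0076-0.3134z
into |P−O₁|² = l²: 1.1309z² + 0.0770z + -0.0973 = 0;  Δ = 0.4461;  z = -0.3293 or 0.2613 → z<0 root = -0.3293
x = -0.0639, y = 0.1107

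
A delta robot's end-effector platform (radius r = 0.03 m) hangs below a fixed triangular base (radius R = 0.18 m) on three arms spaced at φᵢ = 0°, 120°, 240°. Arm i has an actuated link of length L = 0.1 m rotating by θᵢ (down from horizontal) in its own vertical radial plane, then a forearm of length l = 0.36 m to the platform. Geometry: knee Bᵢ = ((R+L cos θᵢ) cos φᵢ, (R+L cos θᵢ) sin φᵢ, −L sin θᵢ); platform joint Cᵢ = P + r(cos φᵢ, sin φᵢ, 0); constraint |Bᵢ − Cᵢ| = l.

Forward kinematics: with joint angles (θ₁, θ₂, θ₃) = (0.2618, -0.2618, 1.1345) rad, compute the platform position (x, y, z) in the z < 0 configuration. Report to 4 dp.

(0.0240, 0.1109, -0.2862)

φ1=0.0°: virtual centre (0.2466, 0.0000, -0.0259), radius l
arm 2 at φ=120.0°: (R−r)+L cos θ2 = 0.2466;  S2 = (-0.1233, 0.2136, 0.0259)
S3 = (0.1923·cos240.0°, 0.1923·sin240.0°, -0.0906) = (-0.0961, -0.1665, -0.0906)
eliminate P² terms by subtracting sphere 1 from 2 and 3
plane₁₂: -0.7398x+0.4271y+0.1035z = 0.0000
det = 0.5391;  x = 0.0129+-0.0386z,  y = 0.0224+-0.3093z
quadratic in z: (1.0972)z²+(0.0560)z+(-0.0738)=0, √Δ=0.5720 → z ∈ {-0.2862, 0.2351}; z = -0.2862 (taking z<0)
x = 0.0240, y = 0.1109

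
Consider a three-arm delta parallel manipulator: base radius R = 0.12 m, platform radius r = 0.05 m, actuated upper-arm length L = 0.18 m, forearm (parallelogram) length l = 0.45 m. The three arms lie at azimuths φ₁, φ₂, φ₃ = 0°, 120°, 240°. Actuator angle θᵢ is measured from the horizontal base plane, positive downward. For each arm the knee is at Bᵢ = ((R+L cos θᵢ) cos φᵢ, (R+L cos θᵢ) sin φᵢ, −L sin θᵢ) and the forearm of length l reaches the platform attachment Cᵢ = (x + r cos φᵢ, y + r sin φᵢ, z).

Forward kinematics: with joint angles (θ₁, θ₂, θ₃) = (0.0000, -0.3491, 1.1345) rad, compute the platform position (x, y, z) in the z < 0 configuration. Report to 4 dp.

(0.0904, 0.2567, -0.3334)

φ1=0.0°: virtual centre (0.2500, 0.0000, 0.0000), radius l
arm 2 at φ=120.0°: ρ2 = 0.2391;  S2 = (-0.1196, 0.2071, 0.0616)
φ3=240.0°: virtual centre (-0.0730, -0.1265, -0.1631), radius l
subtract pairs → two planes through P
linear system: -0.7391x+0.4142y = -0.0015−0.1231z; -0.6461x+-0.2530y = -0.0146−-0.3263z
Cramer: x(z) = 0.0141-0.2288z;  y(z) = 0.0215-0.7055z
into |P−S₁|² = l²: 1.5501z² + 0.0776z + -0.1464 = 0;  Δ = 0.9137;  z = -0.3334 or 0.2833 → z<0 root = -0.3334
x = 0.0904, y = 0.2567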